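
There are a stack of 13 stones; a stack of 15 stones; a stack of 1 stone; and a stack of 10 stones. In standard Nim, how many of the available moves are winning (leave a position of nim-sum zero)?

3

Compute the nim-sum pairwise:
13 XOR 15 = 2
2 XOR 1 = 3
3 XOR 10 = 9
The overall nim-sum is X = 9. A stack of size p has a winning move iff p XOR X < p (reduce it to p XOR X).
  13: 13 XOR 9 = 4 < 13 — winning move (to 4).
  15: 15 XOR 9 = 6 < 15 — winning move (to 6).
  1: 1 XOR 9 = 8 ≥ 1 — no move.
  10: 10 XOR 9 = 3 < 10 — winning move (to 3).
That gives 3 winning moves.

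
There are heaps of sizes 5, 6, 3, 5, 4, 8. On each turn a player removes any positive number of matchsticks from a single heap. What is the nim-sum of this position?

9

In binary:
  0101  (5)
  0110  (6)
  0011  (3)
  0101  (5)
  0100  (4)
  1000  (8)
  ----
  1001  (9)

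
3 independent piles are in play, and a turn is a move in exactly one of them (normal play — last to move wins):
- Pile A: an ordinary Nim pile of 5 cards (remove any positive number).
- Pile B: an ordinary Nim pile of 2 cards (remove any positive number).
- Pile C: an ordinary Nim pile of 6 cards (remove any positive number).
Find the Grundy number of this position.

Pile A is a plain Nim pile of size 5, so its Grundy value is 5.
Pile B is a plain Nim pile of size 2, so its Grundy value is 2.
Pile C is a plain Nim pile of size 6, so its Grundy value is 6.
By the Sprague-Grundy theorem, the Grundy value of a sum of independent games is the XOR of the component values.
Combined value = 5 XOR 2 XOR 6 = 1.

1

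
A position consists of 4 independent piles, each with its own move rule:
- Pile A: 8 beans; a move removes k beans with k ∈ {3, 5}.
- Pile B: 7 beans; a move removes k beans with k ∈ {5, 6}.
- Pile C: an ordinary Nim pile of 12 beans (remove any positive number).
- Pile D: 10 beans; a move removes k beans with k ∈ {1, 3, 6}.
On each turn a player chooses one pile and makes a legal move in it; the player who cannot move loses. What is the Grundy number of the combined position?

Grundy values for pile A (subtraction set {3, 5}):
g(0) = mex{} = 0
g(1) = mex{} = 0
g(2) = mex{} = 0
g(3) = mex{0} = 1
g(4) = mex{0} = 1
g(5) = mex{0} = 1
g(6) = mex{0,1} = 2
g(7) = mex{0,1} = 2
g(8) = mex{1} = 0
So g(8) = 0.
For pile B, compute g(0), g(1), … with moves {5, 6}:
g(0) = mex{} = 0
g(1) = mex{} = 0
g(2) = mex{} = 0
g(3) = mex{} = 0
g(4) = mex{} = 0
g(5) = mex{0} = 1
g(6) = mex{0} = 1
g(7) = mex{0} = 1
So g(7) = 1.
Pile C is a plain Nim pile of size 12, so its Grundy value is 12.
For pile D, compute g(0), g(1), … with moves {1, 3, 6}:
g(0) = mex{} = 0
g(1) = mex{0} = 1
g(2) = mex{1} = 0
g(3) = mex{0} = 1
g(4) = mex{1} = 0
g(5) = mex{0} = 1
g(6) = mex{0,1} = 2
g(7) = mex{0,1,2} = 3
g(8) = mex{0,1,3} = 2
g(9) = mex{1,2} = 0
g(10) = mex{0,3} = 1
So g(10) = 1.
The value of a disjunctive sum is the nim-sum of the parts.
Combined value = 0 XOR 1 XOR 12 XOR 1 = 12.

12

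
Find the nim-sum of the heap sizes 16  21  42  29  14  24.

36

Nim-sum: 16 ^ 21 ^ 42 ^ 29 ^ 14 ^ 24 = 36.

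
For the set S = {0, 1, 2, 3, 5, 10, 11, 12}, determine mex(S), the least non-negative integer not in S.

4

The values 0, 1, 2, 3 are all present; 4 is the first non-negative integer missing from the set.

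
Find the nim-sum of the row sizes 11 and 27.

Compute the nim-sum pairwise:
11 ^ 27 = 16

16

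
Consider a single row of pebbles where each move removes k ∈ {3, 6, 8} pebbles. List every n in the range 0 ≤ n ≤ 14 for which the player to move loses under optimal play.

0, 1, 2, 11, 12, 13

Build the Grundy sequence with g(k) = mex{g(k−s) : s ∈ {3, 6, 8}, s ≤ k}:
g(0) = mex{} = 0
g(1) = mex{} = 0
g(2) = mex{} = 0
g(3) = mex{0} = 1
g(4) = mex{0} = 1
g(5) = mex{0} = 1
g(6) = mex{0,1} = 2
g(7) = mex{0,1} = 2
g(8) = mex{0,1} = 2
g(9) = mex{0,1,2} = 3
g(10) = mex{0,1,2} = 3
g(11) = mex{1,2} = 0
g(12) = mex{1,2,3} = 0
g(13) = mex{1,2,3} = 0
g(14) = mex{0,2} = 1
The P-positions (g = 0) in 0..14 are 0, 1, 2, 11, 12, 13.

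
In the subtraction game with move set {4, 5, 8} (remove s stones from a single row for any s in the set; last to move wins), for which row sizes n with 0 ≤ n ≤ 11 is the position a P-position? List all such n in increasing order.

0, 1, 2, 3

Compute g(0), g(1), … for moves {4, 5, 8}:
g(0) = mex{} = 0
g(1) = mex{} = 0
g(2) = mex{} = 0
g(3) = mex{} = 0
g(4) = mex{0} = 1
g(5) = mex{0} = 1
g(6) = mex{0} = 1
g(7) = mex{0} = 1
g(8) = mex{0,1} = 2
g(9) = mex{0,1} = 2
g(10) = mex{0,1} = 2
g(11) = mex{0,1} = 2
The P-positions (g = 0) in 0..11 are 0, 1, 2, 3.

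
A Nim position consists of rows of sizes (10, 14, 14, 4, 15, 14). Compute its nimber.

15

Compute the nim-sum pairwise:
10 XOR 14 = 4
4 XOR 14 = 10
10 XOR 4 = 14
14 XOR 15 = 1
1 XOR 14 = 15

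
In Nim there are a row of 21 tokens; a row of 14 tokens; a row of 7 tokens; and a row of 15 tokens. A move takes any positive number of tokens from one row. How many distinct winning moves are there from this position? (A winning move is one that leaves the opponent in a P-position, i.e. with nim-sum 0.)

Compute the nim-sum pairwise:
21 ⊕ 14 = 27
27 ⊕ 7 = 28
28 ⊕ 15 = 19
The overall nim-sum is X = 19. A row of size p has a winning move iff p XOR X < p (reduce it to p XOR X).
  21: 21 XOR 19 = 6 < 21 — winning move (to 6).
  14: 14 XOR 19 = 29 ≥ 14 — no move.
  7: 7 XOR 19 = 20 ≥ 7 — no move.
  15: 15 XOR 19 = 28 ≥ 15 — no move.
That gives 1 winning move.

1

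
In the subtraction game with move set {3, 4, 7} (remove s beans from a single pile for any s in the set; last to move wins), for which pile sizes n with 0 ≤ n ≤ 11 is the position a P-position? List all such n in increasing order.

0, 1, 2, 10, 11

Compute g(0), g(1), … for moves {3, 4, 7}:
g(0) = mex{} = 0
g(1) = mex{} = 0
g(2) = mex{} = 0
g(3) = mex{0} = 1
g(4) = mex{0} = 1
g(5) = mex{0} = 1
g(6) = mex{0,1} = 2
g(7) = mex{0,1} = 2
g(8) = mex{0,1} = 2
g(9) = mex{0,1,2} = 3
g(10) = mex{1,2} = 0
g(11) = mex{1,2} = 0
The P-positions (g = 0) in 0..11 are 0, 1, 2, 10, 11.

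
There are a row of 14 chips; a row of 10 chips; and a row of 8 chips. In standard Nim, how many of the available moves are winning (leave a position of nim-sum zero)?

3

Bitwise XOR of the heap sizes:
  1110  (14)
  1010  (10)
  1000  (8)
  ----
  1100  (12)
The overall nim-sum is X = 12. A row of size p has a winning move iff p XOR X < p (reduce it to p XOR X).
  14: 14 XOR 12 = 2 < 14 — winning move (to 2).
  10: 10 XOR 12 = 6 < 10 — winning move (to 6).
  8: 8 XOR 12 = 4 < 8 — winning move (to 4).
That gives 3 winning moves.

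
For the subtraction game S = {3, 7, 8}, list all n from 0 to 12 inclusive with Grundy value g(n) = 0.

Grundy values for subtraction set {3, 7, 8}:
k:     0  1  2  3  4  5  6  7  8  9 10 11 12
g(k):  0  0  0  1  1  1  0  2  2  1  3  0  0
The P-positions (g = 0) in 0..12 are 0, 1, 2, 6, 11, 12.

0, 1, 2, 6, 11, 12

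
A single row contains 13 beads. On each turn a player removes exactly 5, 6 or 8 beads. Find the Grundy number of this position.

0

Grundy values for subtraction set {5, 6, 8}:
k:     0  1  2  3  4  5  6  7  8  9 10 11 12 13
g(k):  0  0  0  0  0  1  1  1  1  1  2  2  2  0
So g(13) = 0.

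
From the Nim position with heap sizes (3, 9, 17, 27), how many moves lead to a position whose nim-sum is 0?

0

Compute the nim-sum pairwise:
3 ^ 9 = 10
10 ^ 17 = 27
27 ^ 27 = 0
The nim-sum is already 0, so every move leaves a nonzero nim-sum — there are no winning moves.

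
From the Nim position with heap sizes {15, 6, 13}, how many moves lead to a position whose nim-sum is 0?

3

Nim-sum: 15 ⊕ 6 ⊕ 13 = 4.
The overall nim-sum is X = 4. A heap of size p has a winning move iff p XOR X < p (reduce it to p XOR X).
  15: 15 XOR 4 = 11 < 15 — winning move (to 11).
  6: 6 XOR 4 = 2 < 6 — winning move (to 2).
  13: 13 XOR 4 = 9 < 13 — winning move (to 9).
That gives 3 winning moves.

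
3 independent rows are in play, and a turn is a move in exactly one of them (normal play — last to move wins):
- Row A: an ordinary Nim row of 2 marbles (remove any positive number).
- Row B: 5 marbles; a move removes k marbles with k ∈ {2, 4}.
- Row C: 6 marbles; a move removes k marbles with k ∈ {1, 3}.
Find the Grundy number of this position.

Row A is a plain Nim row of size 2, so its Grundy value is 2.
Build the Grundy sequence for row B with g(k) = mex{g(k−s) : s ∈ {2, 4}, s ≤ k}:
g(0) = mex{} = 0
g(1) = mex{} = 0
g(2) = mex{0} = 1
g(3) = mex{0} = 1
g(4) = mex{0,1} = 2
g(5) = mex{0,1} = 2
So g(5) = 2.
Grundy values for row C (subtraction set {1, 3}):
k:     0  1  2  3  4  5  6
g(k):  0  1  0  1  0  1  0
So g(6) = 0.
The value of a disjunctive sum is the nim-sum of the parts.
Combined value = 2 XOR 2 XOR 0 = 0.

0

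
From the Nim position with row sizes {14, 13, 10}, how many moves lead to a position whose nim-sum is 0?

3

Write each in binary and XOR column by column:
  1110  (14)
  1101  (13)
  1010  (10)
  ----
  1001  (9)
The overall nim-sum is X = 9. A row of size p has a winning move iff p XOR X < p (reduce it to p XOR X).
  14: 14 XOR 9 = 7 < 14 — winning move (to 7).
  13: 13 XOR 9 = 4 < 13 — winning move (to 4).
  10: 10 XOR 9 = 3 < 10 — winning move (to 3).
That gives 3 winning moves.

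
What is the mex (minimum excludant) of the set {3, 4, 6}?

0

0 is not in the set, so the mex is 0.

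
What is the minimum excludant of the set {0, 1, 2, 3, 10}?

4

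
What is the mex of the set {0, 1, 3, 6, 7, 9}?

2

The values 0, 1 are all present; 2 is the first non-negative integer missing from the set.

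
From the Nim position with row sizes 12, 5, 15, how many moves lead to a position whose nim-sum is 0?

Nim-sum: 12 ⊕ 5 ⊕ 15 = 6.
The overall nim-sum is X = 6. A row of size p has a winning move iff p XOR X < p (reduce it to p XOR X).
  12: 12 XOR 6 = 10 < 12 — winning move (to 10).
  5: 5 XOR 6 = 3 < 5 — winning move (to 3).
  15: 15 XOR 6 = 9 < 15 — winning move (to 9).
That gives 3 winning moves.

3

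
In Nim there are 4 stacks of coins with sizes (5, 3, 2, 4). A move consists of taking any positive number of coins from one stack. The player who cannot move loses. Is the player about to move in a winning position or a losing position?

Losing position

Write each in binary and XOR column by column:
  101  (5)
  011  (3)
  010  (2)
  100  (4)
  ---
  000  (0)
The nim-sum is 0, so this is a P-position: the player to move is in a losing position under optimal play.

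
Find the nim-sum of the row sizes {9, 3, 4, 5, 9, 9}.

11

In binary:
  1001  (9)
  0011  (3)
  0100  (4)
  0101  (5)
  1001  (9)
  1001  (9)
  ----
  1011  (11)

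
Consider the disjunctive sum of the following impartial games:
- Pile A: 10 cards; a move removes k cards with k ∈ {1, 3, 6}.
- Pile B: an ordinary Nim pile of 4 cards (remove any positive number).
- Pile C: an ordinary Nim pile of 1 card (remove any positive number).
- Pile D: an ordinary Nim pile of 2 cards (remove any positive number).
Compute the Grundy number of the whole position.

Grundy values for pile A (subtraction set {1, 3, 6}):
k:     0  1  2  3  4  5  6  7  8  9 10
g(k):  0  1  0  1  0  1  2  3  2  0  1
So g(10) = 1.
Pile B is a plain Nim pile of size 4, so its Grundy value is 4.
Pile C is a plain Nim pile of size 1, so its Grundy value is 1.
Pile D is a plain Nim pile of size 2, so its Grundy value is 2.
By the Sprague-Grundy theorem, the Grundy value of a sum of independent games is the XOR of the component values.
Combined value = 1 XOR 4 XOR 1 XOR 2 = 6.

6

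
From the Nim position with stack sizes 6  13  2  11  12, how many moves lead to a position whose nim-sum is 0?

Nim-sum: 6 ⊕ 13 ⊕ 2 ⊕ 11 ⊕ 12 = 14.
The overall nim-sum is X = 14. A stack of size p has a winning move iff p XOR X < p (reduce it to p XOR X).
  6: 6 XOR 14 = 8 ≥ 6 — no move.
  13: 13 XOR 14 = 3 < 13 — winning move (to 3).
  2: 2 XOR 14 = 12 ≥ 2 — no move.
  11: 11 XOR 14 = 5 < 11 — winning move (to 5).
  12: 12 XOR 14 = 2 < 12 — winning move (to 2).
That gives 3 winning moves.

3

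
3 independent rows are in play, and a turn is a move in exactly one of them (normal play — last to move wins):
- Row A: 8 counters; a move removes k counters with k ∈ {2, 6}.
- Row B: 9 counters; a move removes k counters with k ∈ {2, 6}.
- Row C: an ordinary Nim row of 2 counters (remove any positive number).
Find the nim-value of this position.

Grundy values for row A (subtraction set {2, 6}):
k:     0  1  2  3  4  5  6  7  8
g(k):  0  0  1  1  0  0  1  1  0
So g(8) = 0.
Build the Grundy sequence for row B with g(k) = mex{g(k−s) : s ∈ {2, 6}, s ≤ k}:
g(0) = mex{} = 0
g(1) = mex{} = 0
g(2) = mex{0} = 1
g(3) = mex{0} = 1
g(4) = mex{1} = 0
g(5) = mex{1} = 0
g(6) = mex{0} = 1
g(7) = mex{0} = 1
g(8) = mex{1} = 0
g(9) = mex{1} = 0
So g(9) = 0.
Row C is a plain Nim row of size 2, so its Grundy value is 2.
The value of a disjunctive sum is the nim-sum of the parts.
Combined value = 0 ⊕ 0 ⊕ 2 = 2.

2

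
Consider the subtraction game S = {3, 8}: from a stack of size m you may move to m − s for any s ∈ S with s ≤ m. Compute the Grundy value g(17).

0

Grundy values for subtraction set {3, 8}:
k:     0  1  2  3  4  5  6  7  8  9 10 11 12 13 14 15 16 17
g(k):  0  0  0  1  1  1  0  0  2  1  1  0  0  0  1  1  1  0
So g(17) = 0.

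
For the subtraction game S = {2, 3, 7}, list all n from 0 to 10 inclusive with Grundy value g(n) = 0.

Build the Grundy sequence with g(k) = mex{g(k−s) : s ∈ {2, 3, 7}, s ≤ k}:
g(0) = mex{} = 0
g(1) = mex{} = 0
g(2) = mex{0} = 1
g(3) = mex{0} = 1
g(4) = mex{0,1} = 2
g(5) = mex{1} = 0
g(6) = mex{1,2} = 0
g(7) = mex{0,2} = 1
g(8) = mex{0} = 1
g(9) = mex{0,1} = 2
g(10) = mex{1} = 0
The P-positions (g = 0) in 0..10 are 0, 1, 5, 6, 10.

0, 1, 5, 6, 10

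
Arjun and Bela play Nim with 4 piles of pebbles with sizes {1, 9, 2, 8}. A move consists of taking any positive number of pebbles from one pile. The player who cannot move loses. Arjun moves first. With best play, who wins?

Compute the nim-sum pairwise:
1 ⊕ 9 = 8
8 ⊕ 2 = 10
10 ⊕ 8 = 2
The nim-sum is 2 ≠ 0, so this is an N-position: the player to move can win; Arjun has a winning move.

Arjun wins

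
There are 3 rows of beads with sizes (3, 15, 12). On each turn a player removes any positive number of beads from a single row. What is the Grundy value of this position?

0

Nim-sum: 3 ⊕ 15 ⊕ 12 = 0.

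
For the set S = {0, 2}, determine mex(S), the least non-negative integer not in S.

0 is in the set but 1 is not, so the mex is 1.

1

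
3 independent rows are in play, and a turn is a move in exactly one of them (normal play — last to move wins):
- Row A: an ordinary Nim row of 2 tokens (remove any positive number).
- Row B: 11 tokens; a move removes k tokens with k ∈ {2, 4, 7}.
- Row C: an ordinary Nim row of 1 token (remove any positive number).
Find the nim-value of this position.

2

Row A is a plain Nim row of size 2, so its Grundy value is 2.
Build the Grundy sequence for row B with g(k) = mex{g(k−s) : s ∈ {2, 4, 7}, s ≤ k}:
g(0) = mex{} = 0
g(1) = mex{} = 0
g(2) = mex{0} = 1
g(3) = mex{0} = 1
g(4) = mex{0,1} = 2
g(5) = mex{0,1} = 2
g(6) = mex{1,2} = 0
g(7) = mex{0,1,2} = 3
g(8) = mex{0,2} = 1
g(9) = mex{1,2,3} = 0
g(10) = mex{0,1} = 2
g(11) = mex{0,2,3} = 1
So g(11) = 1.
Row C is a plain Nim row of size 1, so its Grundy value is 1.
By the Sprague-Grundy theorem, the Grundy value of a sum of independent games is the XOR of the component values.
Combined value = 2 XOR 1 XOR 1 = 2.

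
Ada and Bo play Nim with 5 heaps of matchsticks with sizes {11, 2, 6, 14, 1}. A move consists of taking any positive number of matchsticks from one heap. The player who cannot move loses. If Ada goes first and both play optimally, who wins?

Bo wins

Write each in binary and XOR column by column:
  1011  (11)
  0010  (2)
  0110  (6)
  1110  (14)
  0001  (1)
  ----
  0000  (0)
The nim-sum is 0, so this is a P-position: the player to move is in a losing position under optimal play; Ada is about to move from it and so loses — Bo wins.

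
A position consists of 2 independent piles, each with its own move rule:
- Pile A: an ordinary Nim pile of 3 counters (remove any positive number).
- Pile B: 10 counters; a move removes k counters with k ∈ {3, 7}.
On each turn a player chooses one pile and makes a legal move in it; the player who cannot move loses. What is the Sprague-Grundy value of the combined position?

Pile A is a plain Nim pile of size 3, so its Grundy value is 3.
Build the Grundy sequence for pile B with g(k) = mex{g(k−s) : s ∈ {3, 7}, s ≤ k}:
g(0) = mex{} = 0
g(1) = mex{} = 0
g(2) = mex{} = 0
g(3) = mex{0} = 1
g(4) = mex{0} = 1
g(5) = mex{0} = 1
g(6) = mex{1} = 0
g(7) = mex{0,1} = 2
g(8) = mex{0,1} = 2
g(9) = mex{0} = 1
g(10) = mex{1,2} = 0
So g(10) = 0.
The value of a disjunctive sum is the nim-sum of the parts.
Combined value = 3 ⊕ 0 = 3.

3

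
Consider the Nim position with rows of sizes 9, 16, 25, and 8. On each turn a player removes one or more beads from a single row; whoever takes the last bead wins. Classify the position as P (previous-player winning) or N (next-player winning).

N-position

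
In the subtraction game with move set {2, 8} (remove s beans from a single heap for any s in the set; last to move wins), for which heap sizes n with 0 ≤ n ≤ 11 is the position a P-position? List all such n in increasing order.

Grundy values for subtraction set {2, 8}:
k:     0  1  2  3  4  5  6  7  8  9 10 11
g(k):  0  0  1  1  0  0  1  1  2  2  0  0
The P-positions (g = 0) in 0..11 are 0, 1, 4, 5, 10, 11.

0, 1, 4, 5, 10, 11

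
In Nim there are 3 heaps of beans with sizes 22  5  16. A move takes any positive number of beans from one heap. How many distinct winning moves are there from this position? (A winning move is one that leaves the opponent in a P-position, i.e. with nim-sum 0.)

1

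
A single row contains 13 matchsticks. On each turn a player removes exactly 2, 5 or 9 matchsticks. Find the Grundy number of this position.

1

Build the Grundy sequence with g(k) = mex{g(k−s) : s ∈ {2, 5, 9}, s ≤ k}:
k:     0  1  2  3  4  5  6  7  8  9 10 11 12 13
g(k):  0  0  1  1  0  2  1  0  0  1  1  0  2  1
So g(13) = 1.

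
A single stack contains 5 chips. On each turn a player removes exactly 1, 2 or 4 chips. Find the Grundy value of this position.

Grundy values for subtraction set {1, 2, 4}:
k:     0  1  2  3  4  5
g(k):  0  1  2  0  1  2
So g(5) = 2.

2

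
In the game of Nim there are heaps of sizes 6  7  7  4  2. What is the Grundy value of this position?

0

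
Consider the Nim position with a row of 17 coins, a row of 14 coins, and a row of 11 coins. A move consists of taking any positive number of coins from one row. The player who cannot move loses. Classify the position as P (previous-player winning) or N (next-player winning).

N-position

Nim-sum: 17 ⊕ 14 ⊕ 11 = 20.
The nim-sum is 20 ≠ 0, so this is an N-position: the player to move can win.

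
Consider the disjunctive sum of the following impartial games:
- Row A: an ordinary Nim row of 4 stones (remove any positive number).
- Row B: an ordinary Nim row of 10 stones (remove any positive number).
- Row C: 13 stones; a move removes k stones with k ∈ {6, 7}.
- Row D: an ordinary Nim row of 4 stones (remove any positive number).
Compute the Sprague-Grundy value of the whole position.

10

Row A is a plain Nim row of size 4, so its Grundy value is 4.
Row B is a plain Nim row of size 10, so its Grundy value is 10.
For row C, compute g(0), g(1), … with moves {6, 7}:
k:     0  1  2  3  4  5  6  7  8  9 10 11 12 13
g(k):  0  0  0  0  0  0  1  1  1  1  1  1  2  0
So g(13) = 0.
Row D is a plain Nim row of size 4, so its Grundy value is 4.
By the Sprague-Grundy theorem, the Grundy value of a sum of independent games is the XOR of the component values.
Combined value = 4 ⊕ 10 ⊕ 0 ⊕ 4 = 10.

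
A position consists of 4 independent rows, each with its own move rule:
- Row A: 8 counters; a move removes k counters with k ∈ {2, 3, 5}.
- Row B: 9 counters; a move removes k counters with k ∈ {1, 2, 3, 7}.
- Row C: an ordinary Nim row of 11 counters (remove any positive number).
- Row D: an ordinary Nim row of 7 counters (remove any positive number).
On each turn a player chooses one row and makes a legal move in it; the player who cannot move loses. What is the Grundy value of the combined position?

13

Build the Grundy sequence for row A with g(k) = mex{g(k−s) : s ∈ {2, 3, 5}, s ≤ k}:
g(0) = mex{} = 0
g(1) = mex{} = 0
g(2) = mex{0} = 1
g(3) = mex{0} = 1
g(4) = mex{0,1} = 2
g(5) = mex{0,1} = 2
g(6) = mex{0,1,2} = 3
g(7) = mex{1,2} = 0
g(8) = mex{1,2,3} = 0
So g(8) = 0.
For row B, compute g(0), g(1), … with moves {1, 2, 3, 7}:
k:     0  1  2  3  4  5  6  7  8  9
g(k):  0  1  2  3  0  1  2  3  0  1
So g(9) = 1.
Row C is a plain Nim row of size 11, so its Grundy value is 11.
Row D is a plain Nim row of size 7, so its Grundy value is 7.
The value of a disjunctive sum is the nim-sum of the parts.
Combined value = 0 ⊕ 1 ⊕ 11 ⊕ 7 = 13.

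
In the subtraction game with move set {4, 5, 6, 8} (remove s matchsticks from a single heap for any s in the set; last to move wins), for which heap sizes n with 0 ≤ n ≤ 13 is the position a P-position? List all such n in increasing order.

0, 1, 2, 3, 12, 13

Grundy values for subtraction set {4, 5, 6, 8}:
g(0) = mex{} = 0
g(1) = mex{} = 0
g(2) = mex{} = 0
g(3) = mex{} = 0
g(4) = mex{0} = 1
g(5) = mex{0} = 1
g(6) = mex{0} = 1
g(7) = mex{0} = 1
g(8) = mex{0,1} = 2
g(9) = mex{0,1} = 2
g(10) = mex{0,1} = 2
g(11) = mex{0,1} = 2
g(12) = mex{1,2} = 0
g(13) = mex{1,2} = 0
The P-positions (g = 0) in 0..13 are 0, 1, 2, 3, 12, 13.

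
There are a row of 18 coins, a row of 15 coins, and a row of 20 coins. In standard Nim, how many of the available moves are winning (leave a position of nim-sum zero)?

1

Write each in binary and XOR column by column:
  10010  (18)
  01111  (15)
  10100  (20)
  -----
  01001  (9)
The overall nim-sum is X = 9. A row of size p has a winning move iff p XOR X < p (reduce it to p XOR X).
  18: 18 XOR 9 = 27 ≥ 18 — no move.
  15: 15 XOR 9 = 6 < 15 — winning move (to 6).
  20: 20 XOR 9 = 29 ≥ 20 — no move.
That gives 1 winning move.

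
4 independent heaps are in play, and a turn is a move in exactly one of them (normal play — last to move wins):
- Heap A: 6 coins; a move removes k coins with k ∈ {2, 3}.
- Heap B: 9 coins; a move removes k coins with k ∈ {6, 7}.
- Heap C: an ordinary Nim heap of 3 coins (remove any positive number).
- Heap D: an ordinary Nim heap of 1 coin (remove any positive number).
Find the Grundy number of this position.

3

Grundy values for heap A (subtraction set {2, 3}):
g(0) = mex{} = 0
g(1) = mex{} = 0
g(2) = mex{0} = 1
g(3) = mex{0} = 1
g(4) = mex{0,1} = 2
g(5) = mex{1} = 0
g(6) = mex{1,2} = 0
So g(6) = 0.
Build the Grundy sequence for heap B with g(k) = mex{g(k−s) : s ∈ {6, 7}, s ≤ k}:
k:     0  1  2  3  4  5  6  7  8  9
g(k):  0  0  0  0  0  0  1  1  1  1
So g(9) = 1.
Heap C is a plain Nim heap of size 3, so its Grundy value is 3.
Heap D is a plain Nim heap of size 1, so its Grundy value is 1.
The value of a disjunctive sum is the nim-sum of the parts.
Combined value = 0 ⊕ 1 ⊕ 3 ⊕ 1 = 3.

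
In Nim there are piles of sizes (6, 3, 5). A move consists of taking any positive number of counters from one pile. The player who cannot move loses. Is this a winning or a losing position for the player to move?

Nim-sum: 6 ^ 3 ^ 5 = 0.
The nim-sum is 0, so this is a P-position: the player to move is in a losing position under optimal play.

Losing position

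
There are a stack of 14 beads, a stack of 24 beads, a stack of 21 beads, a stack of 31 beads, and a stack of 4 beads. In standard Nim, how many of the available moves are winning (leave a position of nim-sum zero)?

3

Write each in binary and XOR column by column:
  01110  (14)
  11000  (24)
  10101  (21)
  11111  (31)
  00100  (4)
  -----
  11000  (24)
The overall nim-sum is X = 24. A stack of size p has a winning move iff p XOR X < p (reduce it to p XOR X).
  14: 14 XOR 24 = 22 ≥ 14 — no move.
  24: 24 XOR 24 = 0 < 24 — winning move (to 0).
  21: 21 XOR 24 = 13 < 21 — winning move (to 13).
  31: 31 XOR 24 = 7 < 31 — winning move (to 7).
  4: 4 XOR 24 = 28 ≥ 4 — no move.
That gives 3 winning moves.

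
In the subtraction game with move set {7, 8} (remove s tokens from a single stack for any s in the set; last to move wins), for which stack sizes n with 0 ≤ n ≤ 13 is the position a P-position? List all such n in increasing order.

0, 1, 2, 3, 4, 5, 6

Grundy values for subtraction set {7, 8}:
g(0) = mex{} = 0
g(1) = mex{} = 0
g(2) = mex{} = 0
g(3) = mex{} = 0
g(4) = mex{} = 0
g(5) = mex{} = 0
g(6) = mex{} = 0
g(7) = mex{0} = 1
g(8) = mex{0} = 1
g(9) = mex{0} = 1
g(10) = mex{0} = 1
g(11) = mex{0} = 1
g(12) = mex{0} = 1
g(13) = mex{0} = 1
The P-positions (g = 0) in 0..13 are 0, 1, 2, 3, 4, 5, 6.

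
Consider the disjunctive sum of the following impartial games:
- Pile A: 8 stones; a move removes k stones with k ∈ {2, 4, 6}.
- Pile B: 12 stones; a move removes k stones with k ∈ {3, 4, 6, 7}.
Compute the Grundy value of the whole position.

Build the Grundy sequence for pile A with g(k) = mex{g(k−s) : s ∈ {2, 4, 6}, s ≤ k}:
k:     0  1  2  3  4  5  6  7  8
g(k):  0  0  1  1  2  2  3  3  0
So g(8) = 0.
Build the Grundy sequence for pile B with g(k) = mex{g(k−s) : s ∈ {3, 4, 6, 7}, s ≤ k}:
g(0) = mex{} = 0
g(1) = mex{} = 0
g(2) = mex{} = 0
g(3) = mex{0} = 1
g(4) = mex{0} = 1
g(5) = mex{0} = 1
g(6) = mex{0,1} = 2
g(7) = mex{0,1} = 2
g(8) = mex{0,1} = 2
g(9) = mex{0,1,2} = 3
g(10) = mex{1,2} = 0
g(11) = mex{1,2} = 0
g(12) = mex{1,2,3} = 0
So g(12) = 0.
By the Sprague-Grundy theorem, the Grundy value of a sum of independent games is the XOR of the component values.
Combined value = 0 XOR 0 = 0.

0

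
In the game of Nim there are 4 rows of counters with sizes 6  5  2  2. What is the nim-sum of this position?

3

Nim-sum: 6 ⊕ 5 ⊕ 2 ⊕ 2 = 3.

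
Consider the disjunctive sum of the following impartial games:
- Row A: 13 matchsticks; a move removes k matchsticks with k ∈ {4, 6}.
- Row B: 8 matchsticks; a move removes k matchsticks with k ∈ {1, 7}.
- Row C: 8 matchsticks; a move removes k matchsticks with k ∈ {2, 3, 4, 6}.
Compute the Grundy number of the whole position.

For row A, compute g(0), g(1), … with moves {4, 6}:
k:     0  1  2  3  4  5  6  7  8  9 10 11 12 13
g(k):  0  0  0  0  1  1  1  1  2  2  0  0  0  0
So g(13) = 0.
For row B, compute g(0), g(1), … with moves {1, 7}:
g(0) = mex{} = 0
g(1) = mex{0} = 1
g(2) = mex{1} = 0
g(3) = mex{0} = 1
g(4) = mex{1} = 0
g(5) = mex{0} = 1
g(6) = mex{1} = 0
g(7) = mex{0} = 1
g(8) = mex{1} = 0
So g(8) = 0.
Build the Grundy sequence for row C with g(k) = mex{g(k−s) : s ∈ {2, 3, 4, 6}, s ≤ k}:
k:     0  1  2  3  4  5  6  7  8
g(k):  0  0  1  1  2  2  3  3  0
So g(8) = 0.
The value of a disjunctive sum is the nim-sum of the parts.
Combined value = 0 ⊕ 0 ⊕ 0 = 0.

0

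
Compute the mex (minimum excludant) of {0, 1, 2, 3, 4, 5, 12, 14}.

The values 0, 1, 2, 3, 4, 5 are all present; 6 is the first non-negative integer missing from the set.

6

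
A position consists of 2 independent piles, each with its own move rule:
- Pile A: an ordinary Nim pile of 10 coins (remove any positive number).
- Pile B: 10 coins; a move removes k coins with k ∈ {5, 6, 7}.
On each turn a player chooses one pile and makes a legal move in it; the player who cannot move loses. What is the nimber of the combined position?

Pile A is a plain Nim pile of size 10, so its Grundy value is 10.
For pile B, compute g(0), g(1), … with moves {5, 6, 7}:
k:     0  1  2  3  4  5  6  7  8  9 10
g(k):  0  0  0  0  0  1  1  1  1  1  2
So g(10) = 2.
The value of a disjunctive sum is the nim-sum of the parts.
Combined value = 10 ⊕ 2 = 8.

8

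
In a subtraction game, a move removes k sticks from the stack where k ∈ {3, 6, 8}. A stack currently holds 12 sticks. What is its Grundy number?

0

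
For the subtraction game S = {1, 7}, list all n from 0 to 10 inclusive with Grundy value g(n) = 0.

0, 2, 4, 6, 8, 10

Build the Grundy sequence with g(k) = mex{g(k−s) : s ∈ {1, 7}, s ≤ k}:
k:     0  1  2  3  4  5  6  7  8  9 10
g(k):  0  1  0  1  0  1  0  1  0  1  0
The P-positions (g = 0) in 0..10 are 0, 2, 4, 6, 8, 10.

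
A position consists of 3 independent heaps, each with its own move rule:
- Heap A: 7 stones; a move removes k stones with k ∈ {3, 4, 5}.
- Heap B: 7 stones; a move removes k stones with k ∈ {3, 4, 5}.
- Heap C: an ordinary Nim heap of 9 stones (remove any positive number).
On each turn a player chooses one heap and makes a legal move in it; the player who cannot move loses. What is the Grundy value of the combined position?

For heap A, compute g(0), g(1), … with moves {3, 4, 5}:
k:     0  1  2  3  4  5  6  7
g(k):  0  0  0  1  1  1  2  2
So g(7) = 2.
Build the Grundy sequence for heap B with g(k) = mex{g(k−s) : s ∈ {3, 4, 5}, s ≤ k}:
k:     0  1  2  3  4  5  6  7
g(k):  0  0  0  1  1  1  2  2
So g(7) = 2.
Heap C is a plain Nim heap of size 9, so its Grundy value is 9.
The value of a disjunctive sum is the nim-sum of the parts.
Combined value = 2 ⊕ 2 ⊕ 9 = 9.

9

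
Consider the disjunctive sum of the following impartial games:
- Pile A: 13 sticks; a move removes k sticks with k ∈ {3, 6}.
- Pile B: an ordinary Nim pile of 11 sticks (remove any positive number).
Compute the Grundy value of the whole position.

For pile A, compute g(0), g(1), … with moves {3, 6}:
g(0) = mex{} = 0
g(1) = mex{} = 0
g(2) = mex{} = 0
g(3) = mex{0} = 1
g(4) = mex{0} = 1
g(5) = mex{0} = 1
g(6) = mex{0,1} = 2
g(7) = mex{0,1} = 2
g(8) = mex{0,1} = 2
g(9) = mex{1,2} = 0
g(10) = mex{1,2} = 0
g(11) = mex{1,2} = 0
g(12) = mex{0,2} = 1
g(13) = mex{0,2} = 1
So g(13) = 1.
Pile B is a plain Nim pile of size 11, so its Grundy value is 11.
The value of a disjunctive sum is the nim-sum of the parts.
Combined value = 1 ⊕ 11 = 10.

10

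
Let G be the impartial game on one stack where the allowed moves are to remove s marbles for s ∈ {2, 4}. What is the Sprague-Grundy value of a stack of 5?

2

Grundy values for subtraction set {2, 4}:
g(0) = mex{} = 0
g(1) = mex{} = 0
g(2) = mex{0} = 1
g(3) = mex{0} = 1
g(4) = mex{0,1} = 2
g(5) = mex{0,1} = 2
So g(5) = 2.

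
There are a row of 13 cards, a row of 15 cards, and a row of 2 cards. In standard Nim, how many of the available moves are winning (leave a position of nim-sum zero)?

Write each in binary and XOR column by column:
  1101  (13)
  1111  (15)
  0010  (2)
  ----
  0000  (0)
The nim-sum is already 0, so every move leaves a nonzero nim-sum — there are no winning moves.

0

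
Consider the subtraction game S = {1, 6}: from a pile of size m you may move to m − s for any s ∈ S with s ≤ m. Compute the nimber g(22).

1

Compute g(0), g(1), … for moves {1, 6}:
k:     0  1  2  3  4  5  6  7  8  9 10 11 12 13 14 15 16 17 18 19 20 21 22
g(k):  0  1  0  1  0  1  2  0  1  0  1  0  1  2  0  1  0  1  0  1  2  0  1
So g(22) = 1.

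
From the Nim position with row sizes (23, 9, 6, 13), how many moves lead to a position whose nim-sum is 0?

1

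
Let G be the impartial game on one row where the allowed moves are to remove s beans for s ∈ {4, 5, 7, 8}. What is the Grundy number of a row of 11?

2

Build the Grundy sequence with g(k) = mex{g(k−s) : s ∈ {4, 5, 7, 8}, s ≤ k}:
k:     0  1  2  3  4  5  6  7  8  9 10 11
g(k):  0  0  0  0  1  1  1  1  2  2  2  2
So g(11) = 2.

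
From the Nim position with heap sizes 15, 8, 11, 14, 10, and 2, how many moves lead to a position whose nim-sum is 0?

5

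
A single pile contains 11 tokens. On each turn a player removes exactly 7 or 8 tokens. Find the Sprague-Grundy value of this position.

1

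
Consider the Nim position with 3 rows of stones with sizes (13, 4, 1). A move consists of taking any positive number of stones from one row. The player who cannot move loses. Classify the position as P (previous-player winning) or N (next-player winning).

Compute the nim-sum pairwise:
13 ^ 4 = 9
9 ^ 1 = 8
The nim-sum is 8 ≠ 0, so this is an N-position: the player to move can win.

N-position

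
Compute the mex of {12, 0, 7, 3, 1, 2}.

4

The values 0, 1, 2, 3 are all present; 4 is the first non-negative integer missing from the set.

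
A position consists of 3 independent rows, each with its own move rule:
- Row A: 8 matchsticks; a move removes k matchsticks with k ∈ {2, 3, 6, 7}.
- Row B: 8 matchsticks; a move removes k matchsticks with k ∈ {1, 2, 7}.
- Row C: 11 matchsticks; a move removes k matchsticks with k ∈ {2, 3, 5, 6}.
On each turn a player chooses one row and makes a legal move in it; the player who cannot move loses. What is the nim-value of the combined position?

1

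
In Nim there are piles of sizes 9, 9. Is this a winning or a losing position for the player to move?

Losing position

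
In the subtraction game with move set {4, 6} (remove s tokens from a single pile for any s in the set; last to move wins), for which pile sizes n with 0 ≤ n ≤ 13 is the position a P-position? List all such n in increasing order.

Build the Grundy sequence with g(k) = mex{g(k−s) : s ∈ {4, 6}, s ≤ k}:
g(0) = mex{} = 0
g(1) = mex{} = 0
g(2) = mex{} = 0
g(3) = mex{} = 0
g(4) = mex{0} = 1
g(5) = mex{0} = 1
g(6) = mex{0} = 1
g(7) = mex{0} = 1
g(8) = mex{0,1} = 2
g(9) = mex{0,1} = 2
g(10) = mex{1} = 0
g(11) = mex{1} = 0
g(12) = mex{1,2} = 0
g(13) = mex{1,2} = 0
The P-positions (g = 0) in 0..13 are 0, 1, 2, 3, 10, 11, 12, 13.

0, 1, 2, 3, 10, 11, 12, 13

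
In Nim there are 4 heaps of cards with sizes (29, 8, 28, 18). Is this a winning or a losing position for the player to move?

Winning position

Compute the nim-sum pairwise:
29 ^ 8 = 21
21 ^ 28 = 9
9 ^ 18 = 27
The nim-sum is 27 ≠ 0, so this is an N-position: the player to move can win.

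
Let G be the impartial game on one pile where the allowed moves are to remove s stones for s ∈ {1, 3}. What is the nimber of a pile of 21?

Grundy values for subtraction set {1, 3}:
k:     0  1  2  3  4  5  6  7  8  9 10 11 12 13 14 15 16 17 18 19 20 21
g(k):  0  1  0  1  0  1  0  1  0  1  0  1  0  1  0  1  0  1  0  1  0  1
So g(21) = 1.

1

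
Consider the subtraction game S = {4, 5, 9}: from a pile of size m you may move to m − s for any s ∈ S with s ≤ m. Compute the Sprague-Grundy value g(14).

Grundy values for subtraction set {4, 5, 9}:
g(0) = mex{} = 0
g(1) = mex{} = 0
g(2) = mex{} = 0
g(3) = mex{} = 0
g(4) = mex{0} = 1
g(5) = mex{0} = 1
g(6) = mex{0} = 1
g(7) = mex{0} = 1
g(8) = mex{0,1} = 2
g(9) = mex{0,1} = 2
g(10) = mex{0,1} = 2
g(11) = mex{0,1} = 2
g(12) = mex{0,1,2} = 3
g(13) = mex{1,2} = 0
g(14) = mex{1,2} = 0
So g(14) = 0.

0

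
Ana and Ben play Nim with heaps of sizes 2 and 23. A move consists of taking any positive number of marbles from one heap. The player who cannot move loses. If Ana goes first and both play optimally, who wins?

Ana wins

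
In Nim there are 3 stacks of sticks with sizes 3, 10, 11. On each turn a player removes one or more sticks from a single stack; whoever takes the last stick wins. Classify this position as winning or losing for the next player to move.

Compute the nim-sum pairwise:
3 XOR 10 = 9
9 XOR 11 = 2
The nim-sum is 2 ≠ 0, so this is an N-position: the player to move can win.

Winning position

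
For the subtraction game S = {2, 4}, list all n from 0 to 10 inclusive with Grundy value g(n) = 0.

0, 1, 6, 7

Build the Grundy sequence with g(k) = mex{g(k−s) : s ∈ {2, 4}, s ≤ k}:
k:     0  1  2  3  4  5  6  7  8  9 10
g(k):  0  0  1  1  2  2  0  0  1  1  2
The P-positions (g = 0) in 0..10 are 0, 1, 6, 7.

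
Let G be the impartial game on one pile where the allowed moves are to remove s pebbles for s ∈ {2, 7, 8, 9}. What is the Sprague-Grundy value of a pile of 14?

Grundy values for subtraction set {2, 7, 8, 9}:
k:     0  1  2  3  4  5  6  7  8  9 10 11 12 13 14
g(k):  0  0  1  1  0  0  1  1  2  2  3  3  2  2  3
So g(14) = 3.

3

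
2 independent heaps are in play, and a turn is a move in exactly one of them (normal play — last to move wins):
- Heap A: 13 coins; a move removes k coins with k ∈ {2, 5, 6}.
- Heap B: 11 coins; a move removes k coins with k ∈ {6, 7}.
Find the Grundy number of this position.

0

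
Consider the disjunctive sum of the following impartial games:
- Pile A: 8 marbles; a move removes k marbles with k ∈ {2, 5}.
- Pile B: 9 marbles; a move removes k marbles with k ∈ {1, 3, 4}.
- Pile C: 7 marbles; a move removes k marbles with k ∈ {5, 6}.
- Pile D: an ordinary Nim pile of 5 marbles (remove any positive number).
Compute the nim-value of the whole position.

4

Grundy values for pile A (subtraction set {2, 5}):
k:     0  1  2  3  4  5  6  7  8
g(k):  0  0  1  1  0  2  1  0  0
So g(8) = 0.
For pile B, compute g(0), g(1), … with moves {1, 3, 4}:
k:     0  1  2  3  4  5  6  7  8  9
g(k):  0  1  0  1  2  3  2  0  1  0
So g(9) = 0.
Grundy values for pile C (subtraction set {5, 6}):
k:     0  1  2  3  4  5  6  7
g(k):  0  0  0  0  0  1  1  1
So g(7) = 1.
Pile D is a plain Nim pile of size 5, so its Grundy value is 5.
The value of a disjunctive sum is the nim-sum of the parts.
Combined value = 0 ⊕ 0 ⊕ 1 ⊕ 5 = 4.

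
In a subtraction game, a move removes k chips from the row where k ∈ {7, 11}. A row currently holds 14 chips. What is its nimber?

Compute g(0), g(1), … for moves {7, 11}:
g(0) = mex{} = 0
g(1) = mex{} = 0
g(2) = mex{} = 0
g(3) = mex{} = 0
g(4) = mex{} = 0
g(5) = mex{} = 0
g(6) = mex{} = 0
g(7) = mex{0} = 1
g(8) = mex{0} = 1
g(9) = mex{0} = 1
g(10) = mex{0} = 1
g(11) = mex{0} = 1
g(12) = mex{0} = 1
g(13) = mex{0} = 1
g(14) = mex{0,1} = 2
So g(14) = 2.

2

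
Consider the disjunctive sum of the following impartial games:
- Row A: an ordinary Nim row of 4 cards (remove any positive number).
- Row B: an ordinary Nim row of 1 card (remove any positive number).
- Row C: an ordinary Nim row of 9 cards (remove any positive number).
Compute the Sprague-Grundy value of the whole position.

12

Row A is a plain Nim row of size 4, so its Grundy value is 4.
Row B is a plain Nim row of size 1, so its Grundy value is 1.
Row C is a plain Nim row of size 9, so its Grundy value is 9.
By the Sprague-Grundy theorem, the Grundy value of a sum of independent games is the XOR of the component values.
Combined value = 4 XOR 1 XOR 9 = 12.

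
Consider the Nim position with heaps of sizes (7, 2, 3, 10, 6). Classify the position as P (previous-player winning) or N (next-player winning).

N-position

Compute the nim-sum pairwise:
7 XOR 2 = 5
5 XOR 3 = 6
6 XOR 10 = 12
12 XOR 6 = 10
The nim-sum is 10 ≠ 0, so this is an N-position: the player to move can win.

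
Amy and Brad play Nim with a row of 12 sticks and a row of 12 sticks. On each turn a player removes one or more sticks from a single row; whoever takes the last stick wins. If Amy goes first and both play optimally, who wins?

Compute the nim-sum pairwise:
12 ^ 12 = 0
The nim-sum is 0, so this is a P-position: the player to move is in a losing position under optimal play; Amy is about to move from it and so loses — Brad wins.

Brad wins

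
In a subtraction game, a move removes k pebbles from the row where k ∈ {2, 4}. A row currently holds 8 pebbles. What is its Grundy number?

1

Build the Grundy sequence with g(k) = mex{g(k−s) : s ∈ {2, 4}, s ≤ k}:
g(0) = mex{} = 0
g(1) = mex{} = 0
g(2) = mex{0} = 1
g(3) = mex{0} = 1
g(4) = mex{0,1} = 2
g(5) = mex{0,1} = 2
g(6) = mex{1,2} = 0
g(7) = mex{1,2} = 0
g(8) = mex{0,2} = 1
So g(8) = 1.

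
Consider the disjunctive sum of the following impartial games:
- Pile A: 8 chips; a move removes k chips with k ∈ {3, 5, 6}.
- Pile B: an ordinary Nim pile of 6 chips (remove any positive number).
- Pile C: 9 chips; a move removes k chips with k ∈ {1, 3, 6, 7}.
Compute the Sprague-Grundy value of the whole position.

7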